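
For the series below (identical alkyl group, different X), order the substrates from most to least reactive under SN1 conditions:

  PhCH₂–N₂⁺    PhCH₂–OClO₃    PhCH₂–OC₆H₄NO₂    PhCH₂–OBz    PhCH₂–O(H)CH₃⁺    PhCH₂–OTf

PhCH₂–N₂⁺ > PhCH₂–OTf > PhCH₂–OClO₃ > PhCH₂–O(H)CH₃⁺ > PhCH₂–OBz > PhCH₂–OC₆H₄NO₂

Same R in every case — rank the leaving groups.
Rank by basicity of the departing species: weakest base leaves most easily.
PhCH₂–N₂⁺ loses N₂: no meaningful conjugate acid; N₂ departs as an exceptionally stable neutral molecule
PhCH₂–OTf loses OTf⁻: pKₐ(CF₃SO₃H (triflic acid)) ≈ -14
PhCH₂–OClO₃ loses ClO₄⁻: pKₐ(HClO₄) ≈ -10
PhCH₂–O(H)CH₃⁺ loses R'OH: pKₐ(R'OH₂⁺) ≈ -2.4
PhCH₂–OBz loses PhCOO⁻: pKₐ(C₆H₅COOH) ≈ 4.2
PhCH₂–OC₆H₄NO₂ loses p-O₂N–C₆H₄–O⁻: pKₐ(p-nitrophenol) ≈ 7.2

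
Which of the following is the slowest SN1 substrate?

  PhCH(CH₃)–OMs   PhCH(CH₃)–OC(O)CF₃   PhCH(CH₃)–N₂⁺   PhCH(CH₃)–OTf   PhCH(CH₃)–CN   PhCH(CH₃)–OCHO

The skeletons are identical, so relative rate is governed entirely by leaving-group ability.
Rank by basicity of the departing species: weakest base leaves most easily.
PhCH(CH₃)–N₂⁺ loses N₂: no meaningful conjugate acid; N₂ departs as an exceptionally stable neutral molecule
PhCH(CH₃)–OTf loses OTf⁻: pKₐ(CF₃SO₃H (triflic acid)) ≈ -14
PhCH(CH₃)–OMs loses OMs⁻: pKₐ(CH₃SO₃H (MsOH)) ≈ -1.9
PhCH(CH₃)–OC(O)CF₃ loses CF₃COO⁻: pKₐ(CF₃COOH) ≈ 0.2
PhCH(CH₃)–OCHO loses HCOO⁻: pKₐ(HCOOH) ≈ 3.8
PhCH(CH₃)–CN loses CN⁻: pKₐ(HCN) ≈ 9.2

PhCH(CH₃)–CN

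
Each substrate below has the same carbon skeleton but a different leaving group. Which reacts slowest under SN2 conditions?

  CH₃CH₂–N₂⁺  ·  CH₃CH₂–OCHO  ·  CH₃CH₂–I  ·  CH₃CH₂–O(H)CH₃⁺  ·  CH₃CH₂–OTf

Identical carbon frameworks mean the comparison reduces to leaving-group quality.
A good leaving group is a weak base: the lower the pKₐ of its conjugate acid, the more readily it departs.
CH₃CH₂–N₂⁺ loses N₂: no meaningful conjugate acid; N₂ departs as an exceptionally stable neutral molecule
CH₃CH₂–OTf loses OTf⁻: pKₐ(CF₃SO₃H (triflic acid)) ≈ -14
CH₃CH₂–I loses I⁻: pKₐ(HI) ≈ -10
CH₃CH₂–O(H)CH₃⁺ loses R'OH: pKₐ(R'OH₂⁺) ≈ -2.4
CH₃CH₂–OCHO loses HCOO⁻: pKₐ(HCOOH) ≈ 3.8

CH₃CH₂–OCHO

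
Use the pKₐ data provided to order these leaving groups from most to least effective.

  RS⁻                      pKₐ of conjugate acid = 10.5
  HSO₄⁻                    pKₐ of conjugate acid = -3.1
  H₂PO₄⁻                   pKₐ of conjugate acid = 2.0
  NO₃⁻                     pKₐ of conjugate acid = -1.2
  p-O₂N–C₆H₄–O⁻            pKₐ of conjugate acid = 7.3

HSO₄⁻ > NO₃⁻ > H₂PO₄⁻ > p-O₂N–C₆H₄–O⁻ > RS⁻

Lower conjugate-acid pKₐ ⇒ weaker base ⇒ better leaving group.
Sorting by the given values: HSO₄⁻ (-3.1), NO₃⁻ (-1.2), H₂PO₄⁻ (2.0), p-O₂N–C₆H₄–O⁻ (7.3), RS⁻ (10.5).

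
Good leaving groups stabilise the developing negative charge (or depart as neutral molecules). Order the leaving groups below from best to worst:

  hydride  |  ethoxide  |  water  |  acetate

water > acetate > ethoxide > hydride

water: pKₐ(H₃O⁺) ≈ -1.7
acetate: pKₐ(CH₃COOH) ≈ 4.8 — resonance-stabilised but still a weak base
ethoxide: pKₐ(CH₃CH₂OH) ≈ 16 — strong base; alkoxides do not leave unassisted
hydride: pKₐ(H₂) ≈ 36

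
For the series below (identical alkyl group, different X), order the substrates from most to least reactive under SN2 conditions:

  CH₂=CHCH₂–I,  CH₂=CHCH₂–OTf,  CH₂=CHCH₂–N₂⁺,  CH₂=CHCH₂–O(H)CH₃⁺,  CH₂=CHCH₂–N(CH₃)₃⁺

CH₂=CHCH₂–N₂⁺ > CH₂=CHCH₂–OTf > CH₂=CHCH₂–I > CH₂=CHCH₂–O(H)CH₃⁺ > CH₂=CHCH₂–N(CH₃)₃⁺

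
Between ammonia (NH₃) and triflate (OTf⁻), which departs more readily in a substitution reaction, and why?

triflate (OTf⁻)

triflate (OTf⁻) is the better leaving group.
pKₐ(CF₃SO₃H (triflic acid)) ≈ -14 versus pKₐ(NH₄⁺) ≈ 9.2: triflate (OTf⁻) is the much weaker base.
Charge spread over three oxygens and a CF₃ group; the premier leaving group in synthesis.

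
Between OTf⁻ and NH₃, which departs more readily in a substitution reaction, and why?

OTf⁻

OTf⁻ is the better leaving group.
pKₐ(CF₃SO₃H (triflic acid)) ≈ -14 versus pKₐ(NH₄⁺) ≈ 9.2: OTf⁻ is the much weaker base.
Charge spread over three oxygens and a CF₃ group; the premier leaving group in synthesis.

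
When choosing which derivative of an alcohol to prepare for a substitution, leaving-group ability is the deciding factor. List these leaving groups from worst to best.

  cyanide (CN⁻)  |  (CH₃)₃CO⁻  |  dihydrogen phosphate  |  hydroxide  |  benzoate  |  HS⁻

(CH₃)₃CO⁻ < hydroxide < cyanide (CN⁻) < HS⁻ < benzoate < dihydrogen phosphate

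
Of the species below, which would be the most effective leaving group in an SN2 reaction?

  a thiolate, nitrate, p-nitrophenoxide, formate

nitrate

A good leaving group is a weak base: the lower the pKₐ of its conjugate acid, the more readily it departs.
nitrate: pKₐ(HNO₃) ≈ -1.3
formate: pKₐ(HCOOH) ≈ 3.8
p-nitrophenoxide: pKₐ(p-nitrophenol) ≈ 7.2
a thiolate: pKₐ(RSH (a thiol)) ≈ 10.5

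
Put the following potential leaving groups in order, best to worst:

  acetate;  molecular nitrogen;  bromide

molecular nitrogen > bromide > acetate

Rank by basicity of the departing species: weakest base leaves most easily.
molecular nitrogen: no meaningful conjugate acid; N₂ departs as an exceptionally stable neutral molecule
bromide: pKₐ(HBr) ≈ -9
acetate: pKₐ(CH₃COOH) ≈ 4.8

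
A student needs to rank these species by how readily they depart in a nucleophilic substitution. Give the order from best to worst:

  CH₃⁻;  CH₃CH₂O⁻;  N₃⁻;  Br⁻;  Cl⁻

Br⁻ > Cl⁻ > N₃⁻ > CH₃CH₂O⁻ > CH₃⁻

A good leaving group is a weak base: the lower the pKₐ of its conjugate acid, the more readily it departs.
Br⁻: pKₐ(HBr) ≈ -9
Cl⁻: pKₐ(HCl) ≈ -7
N₃⁻: pKₐ(HN₃) ≈ 4.7
CH₃CH₂O⁻: pKₐ(CH₃CH₂OH) ≈ 16
CH₃⁻: pKₐ(CH₄) ≈ 48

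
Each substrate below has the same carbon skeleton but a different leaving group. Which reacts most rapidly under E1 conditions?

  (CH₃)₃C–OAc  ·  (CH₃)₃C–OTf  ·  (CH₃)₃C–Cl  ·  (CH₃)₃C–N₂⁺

The skeletons are identical, so relative rate is governed entirely by leaving-group ability.
A good leaving group is a weak base: the lower the pKₐ of its conjugate acid, the more readily it departs.
(CH₃)₃C–N₂⁺ loses N₂: no meaningful conjugate acid; N₂ departs as an exceptionally stable neutral molecule
(CH₃)₃C–OTf loses OTf⁻: pKₐ(CF₃SO₃H (triflic acid)) ≈ -14
(CH₃)₃C–Cl loses Cl⁻: pKₐ(HCl) ≈ -7
(CH₃)₃C–OAc loses AcO⁻: pKₐ(CH₃COOH) ≈ 4.8

(CH₃)₃C–N₂⁺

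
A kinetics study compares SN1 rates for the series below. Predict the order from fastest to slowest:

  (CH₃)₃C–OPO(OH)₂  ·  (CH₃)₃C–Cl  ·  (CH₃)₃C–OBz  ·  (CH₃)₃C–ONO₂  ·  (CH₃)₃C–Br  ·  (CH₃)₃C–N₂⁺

(CH₃)₃C–N₂⁺ > (CH₃)₃C–Br > (CH₃)₃C–Cl > (CH₃)₃C–ONO₂ > (CH₃)₃C–OPO(OH)₂ > (CH₃)₃C–OBz

The skeletons are identical, so relative rate is governed entirely by leaving-group ability.
Rank by basicity of the departing species: weakest base leaves most easily.
(CH₃)₃C–N₂⁺ loses N₂: no meaningful conjugate acid; N₂ departs as an exceptionally stable neutral molecule
(CH₃)₃C–Br loses Br⁻: pKₐ(HBr) ≈ -9
(CH₃)₃C–Cl loses Cl⁻: pKₐ(HCl) ≈ -7
(CH₃)₃C–ONO₂ loses NO₃⁻: pKₐ(HNO₃) ≈ -1.3
(CH₃)₃C–OPO(OH)₂ loses H₂PO₄⁻: pKₐ(H₃PO₄) ≈ 2.1
(CH₃)₃C–OBz loses PhCOO⁻: pKₐ(C₆H₅COOH) ≈ 4.2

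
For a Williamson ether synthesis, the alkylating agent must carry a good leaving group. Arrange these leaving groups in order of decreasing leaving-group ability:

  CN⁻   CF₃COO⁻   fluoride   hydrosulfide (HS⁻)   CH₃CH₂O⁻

CF₃COO⁻ > fluoride > hydrosulfide (HS⁻) > CN⁻ > CH₃CH₂O⁻

CF₃COO⁻: pKₐ(CF₃COOH) ≈ 0.2 — strongly electron-withdrawing CF₃ stabilises the carboxylate
fluoride: pKₐ(HF) ≈ 3.2 — small and strongly basic; the poor halide leaving group
hydrosulfide (HS⁻): pKₐ(H₂S) ≈ 7
CN⁻: pKₐ(HCN) ≈ 9.2
CH₃CH₂O⁻: pKₐ(CH₃CH₂OH) ≈ 16 — strong base; alkoxides do not leave unassisted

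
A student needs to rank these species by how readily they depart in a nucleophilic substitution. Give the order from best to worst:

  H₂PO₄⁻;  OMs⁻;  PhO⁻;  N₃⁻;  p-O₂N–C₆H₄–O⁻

OMs⁻ > H₂PO₄⁻ > N₃⁻ > p-O₂N–C₆H₄–O⁻ > PhO⁻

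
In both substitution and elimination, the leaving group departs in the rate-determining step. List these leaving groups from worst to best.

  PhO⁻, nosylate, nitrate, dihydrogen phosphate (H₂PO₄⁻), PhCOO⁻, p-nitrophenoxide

Leaving-group ability tracks the stability of the departed species; conjugate-acid pKₐ is the usual yardstick (lower pKₐ → better LG).
nosylate: pKₐ(p-O₂NC₆H₄SO₃H) ≈ -3.5
nitrate: pKₐ(HNO₃) ≈ -1.3
dihydrogen phosphate (H₂PO₄⁻): pKₐ(H₃PO₄) ≈ 2.1
PhCOO⁻: pKₐ(C₆H₅COOH) ≈ 4.2
p-nitrophenoxide: pKₐ(p-nitrophenol) ≈ 7.2
PhO⁻: pKₐ(C₆H₅OH (phenol)) ≈ 10
Reversing gives the worst-to-best order requested.

PhO⁻ < p-nitrophenoxide < PhCOO⁻ < dihydrogen phosphate (H₂PO₄⁻) < nitrate < nosylate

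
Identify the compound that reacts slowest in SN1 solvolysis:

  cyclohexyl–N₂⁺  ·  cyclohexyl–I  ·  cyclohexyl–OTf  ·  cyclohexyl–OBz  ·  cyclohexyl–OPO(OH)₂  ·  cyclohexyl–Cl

cyclohexyl–OBz

Identical carbon frameworks mean the comparison reduces to leaving-group quality.
Rank by basicity of the departing species: weakest base leaves most easily.
cyclohexyl–N₂⁺ loses N₂: no meaningful conjugate acid; N₂ departs as an exceptionally stable neutral molecule
cyclohexyl–OTf loses OTf⁻: pKₐ(CF₃SO₃H (triflic acid)) ≈ -14
cyclohexyl–I loses I⁻: pKₐ(HI) ≈ -10
cyclohexyl–Cl loses Cl⁻: pKₐ(HCl) ≈ -7
cyclohexyl–OPO(OH)₂ loses H₂PO₄⁻: pKₐ(H₃PO₄) ≈ 2.1
cyclohexyl–OBz loses PhCOO⁻: pKₐ(C₆H₅COOH) ≈ 4.2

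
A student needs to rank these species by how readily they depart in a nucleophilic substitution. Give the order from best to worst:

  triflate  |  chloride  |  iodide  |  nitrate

triflate > iodide > chloride > nitrate

triflate: pKₐ(CF₃SO₃H (triflic acid)) ≈ -14 — charge spread over three oxygens and a CF₃ group; the premier leaving group in synthesis
iodide: pKₐ(HI) ≈ -10 — large, highly polarisable; very weak base
chloride: pKₐ(HCl) ≈ -7 — moderately weak base
nitrate: pKₐ(HNO₃) ≈ -1.3 — resonance-delocalised over three oxygens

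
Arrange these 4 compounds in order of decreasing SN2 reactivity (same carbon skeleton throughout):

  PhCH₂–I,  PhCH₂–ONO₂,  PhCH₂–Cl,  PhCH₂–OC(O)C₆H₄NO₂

Identical carbon frameworks mean the comparison reduces to leaving-group quality.
A good leaving group is a weak base: the lower the pKₐ of its conjugate acid, the more readily it departs.
PhCH₂–I loses I⁻: pKₐ(HI) ≈ -10
PhCH₂–Cl loses Cl⁻: pKₐ(HCl) ≈ -7
PhCH₂–ONO₂ loses NO₃⁻: pKₐ(HNO₃) ≈ -1.3
PhCH₂–OC(O)C₆H₄NO₂ loses p-O₂N–C₆H₄–COO⁻: pKₐ(p-nitrobenzoic acid) ≈ 3.4

PhCH₂–I > PhCH₂–Cl > PhCH₂–ONO₂ > PhCH₂–OC(O)C₆H₄NO₂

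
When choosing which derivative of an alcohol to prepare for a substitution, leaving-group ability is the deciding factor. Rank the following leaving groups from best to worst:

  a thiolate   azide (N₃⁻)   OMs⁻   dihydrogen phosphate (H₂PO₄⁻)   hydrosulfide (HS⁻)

OMs⁻ > dihydrogen phosphate (H₂PO₄⁻) > azide (N₃⁻) > hydrosulfide (HS⁻) > a thiolate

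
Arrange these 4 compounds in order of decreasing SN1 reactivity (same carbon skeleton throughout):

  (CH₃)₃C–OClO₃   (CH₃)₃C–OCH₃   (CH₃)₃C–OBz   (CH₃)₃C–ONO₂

Identical carbon frameworks mean the comparison reduces to leaving-group quality.
The more stable X⁻ (or X) is on its own — i.e. the weaker a base it is — the better a leaving group it makes.
(CH₃)₃C–OClO₃ loses ClO₄⁻: pKₐ(HClO₄) ≈ -10
(CH₃)₃C–ONO₂ loses NO₃⁻: pKₐ(HNO₃) ≈ -1.3
(CH₃)₃C–OBz loses PhCOO⁻: pKₐ(C₆H₅COOH) ≈ 4.2
(CH₃)₃C–OCH₃ loses CH₃O⁻: pKₐ(CH₃OH) ≈ 15.5

(CH₃)₃C–OClO₃ > (CH₃)₃C–ONO₂ > (CH₃)₃C–OBz > (CH₃)₃C–OCH₃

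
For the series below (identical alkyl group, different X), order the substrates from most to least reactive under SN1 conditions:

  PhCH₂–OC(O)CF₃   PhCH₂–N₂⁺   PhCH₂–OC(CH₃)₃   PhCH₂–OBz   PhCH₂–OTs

Same R in every case — rank the leaving groups.
A good leaving group is a weak base: the lower the pKₐ of its conjugate acid, the more readily it departs.
PhCH₂–N₂⁺ loses N₂: no meaningful conjugate acid; N₂ departs as an exceptionally stable neutral molecule
PhCH₂–OTs loses OTs⁻: pKₐ(p-CH₃C₆H₄SO₃H (TsOH)) ≈ -2.8
PhCH₂–OC(O)CF₃ loses CF₃COO⁻: pKₐ(CF₃COOH) ≈ 0.2
PhCH₂–OBz loses PhCOO⁻: pKₐ(C₆H₅COOH) ≈ 4.2
PhCH₂–OC(CH₃)₃ loses (CH₃)₃CO⁻: pKₐ(t-BuOH) ≈ 18

PhCH₂–N₂⁺ > PhCH₂–OTs > PhCH₂–OC(O)CF₃ > PhCH₂–OBz > PhCH₂–OC(CH₃)₃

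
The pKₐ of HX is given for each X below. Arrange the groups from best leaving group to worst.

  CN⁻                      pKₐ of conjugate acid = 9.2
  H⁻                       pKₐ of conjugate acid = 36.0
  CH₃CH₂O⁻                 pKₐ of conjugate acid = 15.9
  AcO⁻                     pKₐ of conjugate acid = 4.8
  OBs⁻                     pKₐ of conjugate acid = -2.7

OBs⁻ > AcO⁻ > CN⁻ > CH₃CH₂O⁻ > H⁻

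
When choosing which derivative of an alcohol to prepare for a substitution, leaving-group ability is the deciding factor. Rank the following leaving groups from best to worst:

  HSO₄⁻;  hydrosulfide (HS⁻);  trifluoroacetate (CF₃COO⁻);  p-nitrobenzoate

Leaving-group ability tracks the stability of the departed species; conjugate-acid pKₐ is the usual yardstick (lower pKₐ → better LG).
HSO₄⁻: pKₐ(H₂SO₄) ≈ -3
trifluoroacetate (CF₃COO⁻): pKₐ(CF₃COOH) ≈ 0.2 — strongly electron-withdrawing CF₃ stabilises the carboxylate
p-nitrobenzoate: pKₐ(p-nitrobenzoic acid) ≈ 3.4 — electron-withdrawing nitro group stabilises the carboxylate
hydrosulfide (HS⁻): pKₐ(H₂S) ≈ 7

HSO₄⁻ > trifluoroacetate (CF₃COO⁻) > p-nitrobenzoate > hydrosulfide (HS⁻)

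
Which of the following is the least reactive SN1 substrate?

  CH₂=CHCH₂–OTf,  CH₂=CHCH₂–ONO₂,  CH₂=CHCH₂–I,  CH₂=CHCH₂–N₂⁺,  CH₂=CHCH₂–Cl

The skeletons are identical, so relative rate is governed entirely by leaving-group ability.
A good leaving group is a weak base: the lower the pKₐ of its conjugate acid, the more readily it departs.
CH₂=CHCH₂–N₂⁺ loses N₂: no meaningful conjugate acid; N₂ departs as an exceptionally stable neutral molecule
CH₂=CHCH₂–OTf loses OTf⁻: pKₐ(CF₃SO₃H (triflic acid)) ≈ -14
CH₂=CHCH₂–I loses I⁻: pKₐ(HI) ≈ -10
CH₂=CHCH₂–Cl loses Cl⁻: pKₐ(HCl) ≈ -7
CH₂=CHCH₂–ONO₂ loses NO₃⁻: pKₐ(HNO₃) ≈ -1.3

CH₂=CHCH₂–ONO₂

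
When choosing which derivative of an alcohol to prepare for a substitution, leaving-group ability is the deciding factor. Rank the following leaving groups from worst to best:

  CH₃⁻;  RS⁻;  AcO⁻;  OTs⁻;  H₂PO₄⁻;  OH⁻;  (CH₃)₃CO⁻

CH₃⁻ < (CH₃)₃CO⁻ < OH⁻ < RS⁻ < AcO⁻ < H₂PO₄⁻ < OTs⁻

Rank by basicity of the departing species: weakest base leaves most easily.
OTs⁻: pKₐ(p-CH₃C₆H₄SO₃H (TsOH)) ≈ -2.8
H₂PO₄⁻: pKₐ(H₃PO₄) ≈ 2.1 — moderate base; biological leaving group after further activation
AcO⁻: pKₐ(CH₃COOH) ≈ 4.8
RS⁻: pKₐ(RSH (a thiol)) ≈ 10.5 — moderately basic; rarely leaves without activation
OH⁻: pKₐ(H₂O) ≈ 15.7 — strong base; essentially never leaves without prior activation
(CH₃)₃CO⁻: pKₐ(t-BuOH) ≈ 18 — bulky, strongly basic alkoxide
CH₃⁻: pKₐ(CH₄) ≈ 48
The question asks for worst first, so the sequence is read in increasing leaving-group ability.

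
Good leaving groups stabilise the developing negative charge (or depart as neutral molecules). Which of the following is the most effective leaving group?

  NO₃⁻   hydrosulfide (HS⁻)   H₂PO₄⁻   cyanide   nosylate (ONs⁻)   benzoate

A good leaving group is a weak base: the lower the pKₐ of its conjugate acid, the more readily it departs.
nosylate (ONs⁻): pKₐ(p-O₂NC₆H₄SO₃H) ≈ -3.5
NO₃⁻: pKₐ(HNO₃) ≈ -1.3
H₂PO₄⁻: pKₐ(H₃PO₄) ≈ 2.1
benzoate: pKₐ(C₆H₅COOH) ≈ 4.2
hydrosulfide (HS⁻): pKₐ(H₂S) ≈ 7
cyanide: pKₐ(HCN) ≈ 9.2

nosylate (ONs⁻)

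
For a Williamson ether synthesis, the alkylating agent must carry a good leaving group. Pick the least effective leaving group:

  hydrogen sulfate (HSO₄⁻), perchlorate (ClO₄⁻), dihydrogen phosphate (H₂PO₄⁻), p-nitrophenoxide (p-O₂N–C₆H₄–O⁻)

A good leaving group is a weak base: the lower the pKₐ of its conjugate acid, the more readily it departs.
perchlorate (ClO₄⁻): pKₐ(HClO₄) ≈ -10
hydrogen sulfate (HSO₄⁻): pKₐ(H₂SO₄) ≈ -3
dihydrogen phosphate (H₂PO₄⁻): pKₐ(H₃PO₄) ≈ 2.1
p-nitrophenoxide (p-O₂N–C₆H₄–O⁻): pKₐ(p-nitrophenol) ≈ 7.2

p-nitrophenoxide (p-O₂N–C₆H₄–O⁻)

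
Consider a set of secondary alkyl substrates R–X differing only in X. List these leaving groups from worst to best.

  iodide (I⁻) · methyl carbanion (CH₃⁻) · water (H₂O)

iodide (I⁻): pKₐ(HI) ≈ -10 — large, highly polarisable; very weak base
water (H₂O): pKₐ(H₃O⁺) ≈ -1.7 — neutral; leaves from a protonated alcohol (R–OH₂⁺)
methyl carbanion (CH₃⁻): pKₐ(CH₄) ≈ 48
The question asks for worst first, so the sequence is read in increasing leaving-group ability.

methyl carbanion (CH₃⁻) < water (H₂O) < iodide (I⁻)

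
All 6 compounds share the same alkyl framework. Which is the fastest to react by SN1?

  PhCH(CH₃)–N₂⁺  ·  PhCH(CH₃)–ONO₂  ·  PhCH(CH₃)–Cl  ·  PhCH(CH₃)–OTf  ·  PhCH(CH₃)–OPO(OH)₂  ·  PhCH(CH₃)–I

Identical carbon frameworks mean the comparison reduces to leaving-group quality.
Leaving-group ability tracks the stability of the departed species; conjugate-acid pKₐ is the usual yardstick (lower pKₐ → better LG).
PhCH(CH₃)–N₂⁺ loses N₂: no meaningful conjugate acid; N₂ departs as an exceptionally stable neutral molecule
PhCH(CH₃)–OTf loses OTf⁻: pKₐ(CF₃SO₃H (triflic acid)) ≈ -14
PhCH(CH₃)–I loses I⁻: pKₐ(HI) ≈ -10
PhCH(CH₃)–Cl loses Cl⁻: pKₐ(HCl) ≈ -7
PhCH(CH₃)–ONO₂ loses NO₃⁻: pKₐ(HNO₃) ≈ -1.3
PhCH(CH₃)–OPO(OH)₂ loses H₂PO₄⁻: pKₐ(H₃PO₄) ≈ 2.1

PhCH(CH₃)–N₂⁺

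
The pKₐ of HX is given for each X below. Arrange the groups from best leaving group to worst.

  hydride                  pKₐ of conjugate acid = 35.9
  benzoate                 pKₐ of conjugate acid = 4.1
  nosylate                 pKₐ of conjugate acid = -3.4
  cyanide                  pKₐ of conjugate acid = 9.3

nosylate > benzoate > cyanide > hydride

Lower conjugate-acid pKₐ ⇒ weaker base ⇒ better leaving group.
Sorting by the given values: nosylate (-3.4), benzoate (4.1), cyanide (9.3), hydride (35.9).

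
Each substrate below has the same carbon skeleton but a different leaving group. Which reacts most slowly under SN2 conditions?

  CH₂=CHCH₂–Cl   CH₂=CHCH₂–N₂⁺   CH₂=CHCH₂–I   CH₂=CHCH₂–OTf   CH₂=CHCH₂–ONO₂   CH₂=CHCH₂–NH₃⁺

Identical carbon frameworks mean the comparison reduces to leaving-group quality.
Rank by basicity of the departing species: weakest base leaves most easily.
CH₂=CHCH₂–N₂⁺ loses N₂: no meaningful conjugate acid; N₂ departs as an exceptionally stable neutral molecule
CH₂=CHCH₂–OTf loses OTf⁻: pKₐ(CF₃SO₃H (triflic acid)) ≈ -14
CH₂=CHCH₂–I loses I⁻: pKₐ(HI) ≈ -10
CH₂=CHCH₂–Cl loses Cl⁻: pKₐ(HCl) ≈ -7
CH₂=CHCH₂–ONO₂ loses NO₃⁻: pKₐ(HNO₃) ≈ -1.3
CH₂=CHCH₂–NH₃⁺ loses NH₃: pKₐ(NH₄⁺) ≈ 9.2

CH₂=CHCH₂–NH₃⁺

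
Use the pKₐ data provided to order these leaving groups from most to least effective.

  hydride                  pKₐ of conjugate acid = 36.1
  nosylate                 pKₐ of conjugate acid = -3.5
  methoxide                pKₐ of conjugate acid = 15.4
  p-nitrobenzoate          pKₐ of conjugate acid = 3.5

Lower conjugate-acid pKₐ ⇒ weaker base ⇒ better leaving group.
Sorting by the given values: nosylate (-3.5), p-nitrobenzoate (3.5), methoxide (15.4), hydride (36.1).

nosylate > p-nitrobenzoate > methoxide > hydride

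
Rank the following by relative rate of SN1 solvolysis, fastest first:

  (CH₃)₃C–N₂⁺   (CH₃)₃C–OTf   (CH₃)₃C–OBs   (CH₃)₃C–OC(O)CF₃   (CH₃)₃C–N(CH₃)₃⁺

(CH₃)₃C–N₂⁺ > (CH₃)₃C–OTf > (CH₃)₃C–OBs > (CH₃)₃C–OC(O)CF₃ > (CH₃)₃C–N(CH₃)₃⁺

The skeletons are identical, so relative rate is governed entirely by leaving-group ability.
Leaving-group ability tracks the stability of the departed species; conjugate-acid pKₐ is the usual yardstick (lower pKₐ → better LG).
(CH₃)₃C–N₂⁺ loses N₂: no meaningful conjugate acid; N₂ departs as an exceptionally stable neutral molecule
(CH₃)₃C–OTf loses OTf⁻: pKₐ(CF₃SO₃H (triflic acid)) ≈ -14
(CH₃)₃C–OBs loses OBs⁻: pKₐ(p-BrC₆H₄SO₃H) ≈ -2.8
(CH₃)₃C–OC(O)CF₃ loses CF₃COO⁻: pKₐ(CF₃COOH) ≈ 0.2
(CH₃)₃C–N(CH₃)₃⁺ loses NR'₃: pKₐ(R'₃NH⁺) ≈ 10.7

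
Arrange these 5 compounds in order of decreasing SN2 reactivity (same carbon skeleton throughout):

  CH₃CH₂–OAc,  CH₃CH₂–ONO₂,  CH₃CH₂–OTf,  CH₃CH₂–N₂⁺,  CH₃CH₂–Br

The skeletons are identical, so relative rate is governed entirely by leaving-group ability.
The more stable X⁻ (or X) is on its own — i.e. the weaker a base it is — the better a leaving group it makes.
CH₃CH₂–N₂⁺ loses N₂: no meaningful conjugate acid; N₂ departs as an exceptionally stable neutral molecule
CH₃CH₂–OTf loses OTf⁻: pKₐ(CF₃SO₃H (triflic acid)) ≈ -14
CH₃CH₂–Br loses Br⁻: pKₐ(HBr) ≈ -9
CH₃CH₂–ONO₂ loses NO₃⁻: pKₐ(HNO₃) ≈ -1.3
CH₃CH₂–OAc loses AcO⁻: pKₐ(CH₃COOH) ≈ 4.8

CH₃CH₂–N₂⁺ > CH₃CH₂–OTf > CH₃CH₂–Br > CH₃CH₂–ONO₂ > CH₃CH₂–OAc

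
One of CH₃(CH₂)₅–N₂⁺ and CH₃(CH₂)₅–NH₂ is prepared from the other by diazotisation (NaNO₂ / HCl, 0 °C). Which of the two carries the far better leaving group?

From CH₃(CH₂)₅–NH₂ the departing group would be NH₂⁻ (pKₐ(NH₃) ≈ 38). Extremely strong base; never a leaving group.
From CH₃(CH₂)₅–N₂⁺ the leaving group is N₂ (no meaningful conjugate acid; N₂ departs as an exceptionally stable neutral molecule).
Diazotisation (NaNO₂ / HCl, 0 °C) works by generating a diazonium salt that expels N₂, making CH₃(CH₂)₅–N₂⁺ enormously more reactive.

CH₃(CH₂)₅–N₂⁺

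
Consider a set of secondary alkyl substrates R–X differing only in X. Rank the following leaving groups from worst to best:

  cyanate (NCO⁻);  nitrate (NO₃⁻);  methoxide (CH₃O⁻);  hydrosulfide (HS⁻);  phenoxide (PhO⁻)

The more stable X⁻ (or X) is on its own — i.e. the weaker a base it is — the better a leaving group it makes.
nitrate (NO₃⁻): pKₐ(HNO₃) ≈ -1.3 — resonance-delocalised over three oxygens
cyanate (NCO⁻): pKₐ(HOCN) ≈ 3.5
hydrosulfide (HS⁻): pKₐ(H₂S) ≈ 7 — larger and more polarisable than the oxygen analogue
phenoxide (PhO⁻): pKₐ(C₆H₅OH (phenol)) ≈ 10
methoxide (CH₃O⁻): pKₐ(CH₃OH) ≈ 15.5
The question asks for worst first, so the sequence is read in increasing leaving-group ability.

methoxide (CH₃O⁻) < phenoxide (PhO⁻) < hydrosulfide (HS⁻) < cyanate (NCO⁻) < nitrate (NO₃⁻)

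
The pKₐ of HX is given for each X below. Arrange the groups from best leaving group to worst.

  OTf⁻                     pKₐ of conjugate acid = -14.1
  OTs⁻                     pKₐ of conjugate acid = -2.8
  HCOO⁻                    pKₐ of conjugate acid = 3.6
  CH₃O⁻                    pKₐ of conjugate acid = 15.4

OTf⁻ > OTs⁻ > HCOO⁻ > CH₃O⁻

Lower conjugate-acid pKₐ ⇒ weaker base ⇒ better leaving group.
Sorting by the given values: OTf⁻ (-14.1), OTs⁻ (-2.8), HCOO⁻ (3.6), CH₃O⁻ (15.4).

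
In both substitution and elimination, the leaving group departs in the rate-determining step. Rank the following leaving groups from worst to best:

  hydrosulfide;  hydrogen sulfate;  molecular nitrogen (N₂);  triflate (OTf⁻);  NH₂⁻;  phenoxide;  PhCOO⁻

NH₂⁻ < phenoxide < hydrosulfide < PhCOO⁻ < hydrogen sulfate < triflate (OTf⁻) < molecular nitrogen (N₂)

The more stable X⁻ (or X) is on its own — i.e. the weaker a base it is — the better a leaving group it makes.
molecular nitrogen (N₂): no meaningful conjugate acid; N₂ departs as an exceptionally stable neutral molecule
triflate (OTf⁻): pKₐ(CF₃SO₃H (triflic acid)) ≈ -14
hydrogen sulfate: pKₐ(H₂SO₄) ≈ -3
PhCOO⁻: pKₐ(C₆H₅COOH) ≈ 4.2
hydrosulfide: pKₐ(H₂S) ≈ 7
phenoxide: pKₐ(C₆H₅OH (phenol)) ≈ 10
NH₂⁻: pKₐ(NH₃) ≈ 38
Reversing gives the worst-to-best order requested.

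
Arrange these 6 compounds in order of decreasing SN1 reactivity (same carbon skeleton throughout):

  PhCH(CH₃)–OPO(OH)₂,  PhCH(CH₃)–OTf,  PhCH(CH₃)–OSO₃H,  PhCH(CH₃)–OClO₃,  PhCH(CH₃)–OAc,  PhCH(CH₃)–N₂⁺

Identical carbon frameworks mean the comparison reduces to leaving-group quality.
Leaving-group ability tracks the stability of the departed species; conjugate-acid pKₐ is the usual yardstick (lower pKₐ → better LG).
PhCH(CH₃)–N₂⁺ loses N₂: no meaningful conjugate acid; N₂ departs as an exceptionally stable neutral molecule
PhCH(CH₃)–OTf loses OTf⁻: pKₐ(CF₃SO₃H (triflic acid)) ≈ -14
PhCH(CH₃)–OClO₃ loses ClO₄⁻: pKₐ(HClO₄) ≈ -10
PhCH(CH₃)–OSO₃H loses HSO₄⁻: pKₐ(H₂SO₄) ≈ -3
PhCH(CH₃)–OPO(OH)₂ loses H₂PO₄⁻: pKₐ(H₃PO₄) ≈ 2.1
PhCH(CH₃)–OAc loses AcO⁻: pKₐ(CH₃COOH) ≈ 4.8

PhCH(CH₃)–N₂⁺ > PhCH(CH₃)–OTf > PhCH(CH₃)–OClO₃ > PhCH(CH₃)–OSO₃H > PhCH(CH₃)–OPO(OH)₂ > PhCH(CH₃)–OAc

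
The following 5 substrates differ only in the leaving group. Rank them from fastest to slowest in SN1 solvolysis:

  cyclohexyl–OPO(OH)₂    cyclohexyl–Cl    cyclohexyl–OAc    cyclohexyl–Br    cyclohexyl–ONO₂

Same R in every case — rank the leaving groups.
Rank by basicity of the departing species: weakest base leaves most easily.
cyclohexyl–Br loses Br⁻: pKₐ(HBr) ≈ -9
cyclohexyl–Cl loses Cl⁻: pKₐ(HCl) ≈ -7
cyclohexyl–ONO₂ loses NO₃⁻: pKₐ(HNO₃) ≈ -1.3
cyclohexyl–OPO(OH)₂ loses H₂PO₄⁻: pKₐ(H₃PO₄) ≈ 2.1
cyclohexyl–OAc loses AcO⁻: pKₐ(CH₃COOH) ≈ 4.8

cyclohexyl–Br > cyclohexyl–Cl > cyclohexyl–ONO₂ > cyclohexyl–OPO(OH)₂ > cyclohexyl–OAc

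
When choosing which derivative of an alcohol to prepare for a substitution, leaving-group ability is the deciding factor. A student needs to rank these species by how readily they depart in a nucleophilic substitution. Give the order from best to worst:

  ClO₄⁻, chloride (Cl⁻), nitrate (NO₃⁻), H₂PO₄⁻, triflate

A good leaving group is a weak base: the lower the pKₐ of its conjugate acid, the more readily it departs.
triflate: pKₐ(CF₃SO₃H (triflic acid)) ≈ -14 — charge spread over three oxygens and a CF₃ group; the premier leaving group in synthesis
ClO₄⁻: pKₐ(HClO₄) ≈ -10
chloride (Cl⁻): pKₐ(HCl) ≈ -7
nitrate (NO₃⁻): pKₐ(HNO₃) ≈ -1.3 — resonance-delocalised over three oxygens
H₂PO₄⁻: pKₐ(H₃PO₄) ≈ 2.1 — moderate base; biological leaving group after further activation

triflate > ClO₄⁻ > chloride (Cl⁻) > nitrate (NO₃⁻) > H₂PO₄⁻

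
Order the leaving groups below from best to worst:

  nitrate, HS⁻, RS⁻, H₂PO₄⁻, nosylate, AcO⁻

nosylate > nitrate > H₂PO₄⁻ > AcO⁻ > HS⁻ > RS⁻

A good leaving group is a weak base: the lower the pKₐ of its conjugate acid, the more readily it departs.
nosylate: pKₐ(p-O₂NC₆H₄SO₃H) ≈ -3.5
nitrate: pKₐ(HNO₃) ≈ -1.3
H₂PO₄⁻: pKₐ(H₃PO₄) ≈ 2.1
AcO⁻: pKₐ(CH₃COOH) ≈ 4.8
HS⁻: pKₐ(H₂S) ≈ 7
RS⁻: pKₐ(RSH (a thiol)) ≈ 10.5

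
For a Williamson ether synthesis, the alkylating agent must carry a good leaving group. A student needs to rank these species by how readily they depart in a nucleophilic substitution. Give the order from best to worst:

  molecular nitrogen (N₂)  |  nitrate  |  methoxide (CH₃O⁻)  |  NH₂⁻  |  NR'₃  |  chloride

molecular nitrogen (N₂): no meaningful conjugate acid; N₂ departs as an exceptionally stable neutral molecule
chloride: pKₐ(HCl) ≈ -7
nitrate: pKₐ(HNO₃) ≈ -1.3 — resonance-delocalised over three oxygens
NR'₃: pKₐ(R'₃NH⁺) ≈ 10.7 — neutral but still a fairly strong base; Hofmann-elimination LG
methoxide (CH₃O⁻): pKₐ(CH₃OH) ≈ 15.5
NH₂⁻: pKₐ(NH₃) ≈ 38 — extremely strong base; never a leaving group

molecular nitrogen (N₂) > chloride > nitrate > NR'₃ > methoxide (CH₃O⁻) > NH₂⁻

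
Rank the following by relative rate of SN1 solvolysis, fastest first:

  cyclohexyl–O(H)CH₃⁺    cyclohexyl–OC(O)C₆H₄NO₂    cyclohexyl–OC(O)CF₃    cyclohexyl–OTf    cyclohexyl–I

The skeletons are identical, so relative rate is governed entirely by leaving-group ability.
A good leaving group is a weak base: the lower the pKₐ of its conjugate acid, the more readily it departs.
cyclohexyl–OTf loses OTf⁻: pKₐ(CF₃SO₃H (triflic acid)) ≈ -14
cyclohexyl–I loses I⁻: pKₐ(HI) ≈ -10
cyclohexyl–O(H)CH₃⁺ loses R'OH: pKₐ(R'OH₂⁺) ≈ -2.4
cyclohexyl–OC(O)CF₃ loses CF₃COO⁻: pKₐ(CF₃COOH) ≈ 0.2
cyclohexyl–OC(O)C₆H₄NO₂ loses p-O₂N–C₆H₄–COO⁻: pKₐ(p-nitrobenzoic acid) ≈ 3.4

cyclohexyl–OTf > cyclohexyl–I > cyclohexyl–O(H)CH₃⁺ > cyclohexyl–OC(O)CF₃ > cyclohexyl–OC(O)C₆H₄NO₂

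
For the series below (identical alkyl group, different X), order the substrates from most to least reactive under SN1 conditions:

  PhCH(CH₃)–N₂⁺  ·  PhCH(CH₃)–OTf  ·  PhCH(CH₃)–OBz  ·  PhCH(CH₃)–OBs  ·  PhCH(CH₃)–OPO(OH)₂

PhCH(CH₃)–N₂⁺ > PhCH(CH₃)–OTf > PhCH(CH₃)–OBs > PhCH(CH₃)–OPO(OH)₂ > PhCH(CH₃)–OBz

Identical carbon frameworks mean the comparison reduces to leaving-group quality.
Rank by basicity of the departing species: weakest base leaves most easily.
PhCH(CH₃)–N₂⁺ loses N₂: no meaningful conjugate acid; N₂ departs as an exceptionally stable neutral molecule
PhCH(CH₃)–OTf loses OTf⁻: pKₐ(CF₃SO₃H (triflic acid)) ≈ -14
PhCH(CH₃)–OBs loses OBs⁻: pKₐ(p-BrC₆H₄SO₃H) ≈ -2.8
PhCH(CH₃)–OPO(OH)₂ loses H₂PO₄⁻: pKₐ(H₃PO₄) ≈ 2.1
PhCH(CH₃)–OBz loses PhCOO⁻: pKₐ(C₆H₅COOH) ≈ 4.2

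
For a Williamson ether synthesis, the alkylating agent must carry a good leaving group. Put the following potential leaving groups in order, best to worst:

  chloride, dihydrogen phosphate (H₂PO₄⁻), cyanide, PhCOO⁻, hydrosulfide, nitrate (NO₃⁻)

chloride > nitrate (NO₃⁻) > dihydrogen phosphate (H₂PO₄⁻) > PhCOO⁻ > hydrosulfide > cyanide

A good leaving group is a weak base: the lower the pKₐ of its conjugate acid, the more readily it departs.
chloride: pKₐ(HCl) ≈ -7 — moderately weak base
nitrate (NO₃⁻): pKₐ(HNO₃) ≈ -1.3 — resonance-delocalised over three oxygens
dihydrogen phosphate (H₂PO₄⁻): pKₐ(H₃PO₄) ≈ 2.1 — moderate base; biological leaving group after further activation
PhCOO⁻: pKₐ(C₆H₅COOH) ≈ 4.2 — aryl carboxylate
hydrosulfide: pKₐ(H₂S) ≈ 7 — larger and more polarisable than the oxygen analogue
cyanide: pKₐ(HCN) ≈ 9.2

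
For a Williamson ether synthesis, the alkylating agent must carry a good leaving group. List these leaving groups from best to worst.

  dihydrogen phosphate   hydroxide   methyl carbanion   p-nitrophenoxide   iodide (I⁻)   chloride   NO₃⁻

A good leaving group is a weak base: the lower the pKₐ of its conjugate acid, the more readily it departs.
iodide (I⁻): pKₐ(HI) ≈ -10 — large, highly polarisable; very weak base
chloride: pKₐ(HCl) ≈ -7 — moderately weak base
NO₃⁻: pKₐ(HNO₃) ≈ -1.3 — resonance-delocalised over three oxygens
dihydrogen phosphate: pKₐ(H₃PO₄) ≈ 2.1 — moderate base; biological leaving group after further activation
p-nitrophenoxide: pKₐ(p-nitrophenol) ≈ 7.2 — nitro group delocalises the charge; the classic chromogenic LG
hydroxide: pKₐ(H₂O) ≈ 15.7
methyl carbanion: pKₐ(CH₄) ≈ 48 — unstabilised carbanion; the worst conceivable leaving group

iodide (I⁻) > chloride > NO₃⁻ > dihydrogen phosphate > p-nitrophenoxide > hydroxide > methyl carbanion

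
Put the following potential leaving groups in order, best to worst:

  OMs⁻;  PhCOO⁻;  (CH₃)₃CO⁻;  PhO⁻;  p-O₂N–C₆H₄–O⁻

OMs⁻ > PhCOO⁻ > p-O₂N–C₆H₄–O⁻ > PhO⁻ > (CH₃)₃CO⁻

OMs⁻: pKₐ(CH₃SO₃H (MsOH)) ≈ -1.9
PhCOO⁻: pKₐ(C₆H₅COOH) ≈ 4.2
p-O₂N–C₆H₄–O⁻: pKₐ(p-nitrophenol) ≈ 7.2
PhO⁻: pKₐ(C₆H₅OH (phenol)) ≈ 10
(CH₃)₃CO⁻: pKₐ(t-BuOH) ≈ 18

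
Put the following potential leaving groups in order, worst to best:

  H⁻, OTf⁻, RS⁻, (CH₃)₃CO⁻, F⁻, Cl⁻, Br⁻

H⁻ < (CH₃)₃CO⁻ < RS⁻ < F⁻ < Cl⁻ < Br⁻ < OTf⁻

Rank by basicity of the departing species: weakest base leaves most easily.
OTf⁻: pKₐ(CF₃SO₃H (triflic acid)) ≈ -14
Br⁻: pKₐ(HBr) ≈ -9
Cl⁻: pKₐ(HCl) ≈ -7
F⁻: pKₐ(HF) ≈ 3.2
RS⁻: pKₐ(RSH (a thiol)) ≈ 10.5
(CH₃)₃CO⁻: pKₐ(t-BuOH) ≈ 18
H⁻: pKₐ(H₂) ≈ 36
Listed from poorest to best leaving group as asked.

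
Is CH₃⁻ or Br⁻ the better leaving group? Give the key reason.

Br⁻

Br⁻ is the better leaving group.
pKₐ(HBr) ≈ -9 versus pKₐ(CH₄) ≈ 48: Br⁻ is the much weaker base.
Weak base; good leaving group.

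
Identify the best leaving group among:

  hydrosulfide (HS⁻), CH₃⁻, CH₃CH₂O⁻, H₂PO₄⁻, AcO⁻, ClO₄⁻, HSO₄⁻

A good leaving group is a weak base: the lower the pKₐ of its conjugate acid, the more readily it departs.
ClO₄⁻: pKₐ(HClO₄) ≈ -10
HSO₄⁻: pKₐ(H₂SO₄) ≈ -3
H₂PO₄⁻: pKₐ(H₃PO₄) ≈ 2.1
AcO⁻: pKₐ(CH₃COOH) ≈ 4.8
hydrosulfide (HS⁻): pKₐ(H₂S) ≈ 7
CH₃CH₂O⁻: pKₐ(CH₃CH₂OH) ≈ 16
CH₃⁻: pKₐ(CH₄) ≈ 48

ClO₄⁻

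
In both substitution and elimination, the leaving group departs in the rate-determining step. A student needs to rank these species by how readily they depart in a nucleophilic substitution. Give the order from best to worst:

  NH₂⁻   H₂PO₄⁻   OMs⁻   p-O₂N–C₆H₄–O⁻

A good leaving group is a weak base: the lower the pKₐ of its conjugate acid, the more readily it departs.
OMs⁻: pKₐ(CH₃SO₃H (MsOH)) ≈ -1.9 — resonance-delocalised alkanesulfonate
H₂PO₄⁻: pKₐ(H₃PO₄) ≈ 2.1 — moderate base; biological leaving group after further activation
p-O₂N–C₆H₄–O⁻: pKₐ(p-nitrophenol) ≈ 7.2 — nitro group delocalises the charge; the classic chromogenic LG
NH₂⁻: pKₐ(NH₃) ≈ 38

OMs⁻ > H₂PO₄⁻ > p-O₂N–C₆H₄–O⁻ > NH₂⁻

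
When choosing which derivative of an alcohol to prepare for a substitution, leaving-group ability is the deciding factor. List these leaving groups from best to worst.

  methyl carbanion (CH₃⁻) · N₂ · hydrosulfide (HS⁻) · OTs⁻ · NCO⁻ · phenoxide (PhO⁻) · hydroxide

N₂: no meaningful conjugate acid; N₂ departs as an exceptionally stable neutral molecule
OTs⁻: pKₐ(p-CH₃C₆H₄SO₃H (TsOH)) ≈ -2.8
NCO⁻: pKₐ(HOCN) ≈ 3.5
hydrosulfide (HS⁻): pKₐ(H₂S) ≈ 7
phenoxide (PhO⁻): pKₐ(C₆H₅OH (phenol)) ≈ 10
hydroxide: pKₐ(H₂O) ≈ 15.7
methyl carbanion (CH₃⁻): pKₐ(CH₄) ≈ 48

N₂ > OTs⁻ > NCO⁻ > hydrosulfide (HS⁻) > phenoxide (PhO⁻) > hydroxide > methyl carbanion (CH₃⁻)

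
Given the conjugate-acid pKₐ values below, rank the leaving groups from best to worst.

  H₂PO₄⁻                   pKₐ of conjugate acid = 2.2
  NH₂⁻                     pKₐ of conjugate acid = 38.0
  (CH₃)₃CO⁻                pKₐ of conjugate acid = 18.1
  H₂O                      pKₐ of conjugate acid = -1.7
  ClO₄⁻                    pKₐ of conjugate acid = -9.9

ClO₄⁻ > H₂O > H₂PO₄⁻ > (CH₃)₃CO⁻ > NH₂⁻

Lower conjugate-acid pKₐ ⇒ weaker base ⇒ better leaving group.
Sorting by the given values: ClO₄⁻ (-9.9), H₂O (-1.7), H₂PO₄⁻ (2.2), (CH₃)₃CO⁻ (18.1), NH₂⁻ (38.0).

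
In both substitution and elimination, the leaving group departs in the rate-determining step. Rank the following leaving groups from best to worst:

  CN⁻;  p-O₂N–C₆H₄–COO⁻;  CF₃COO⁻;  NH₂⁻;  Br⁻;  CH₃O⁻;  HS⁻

Br⁻ > CF₃COO⁻ > p-O₂N–C₆H₄–COO⁻ > HS⁻ > CN⁻ > CH₃O⁻ > NH₂⁻

The more stable X⁻ (or X) is on its own — i.e. the weaker a base it is — the better a leaving group it makes.
Br⁻: pKₐ(HBr) ≈ -9
CF₃COO⁻: pKₐ(CF₃COOH) ≈ 0.2
p-O₂N–C₆H₄–COO⁻: pKₐ(p-nitrobenzoic acid) ≈ 3.4
HS⁻: pKₐ(H₂S) ≈ 7
CN⁻: pKₐ(HCN) ≈ 9.2
CH₃O⁻: pKₐ(CH₃OH) ≈ 15.5
NH₂⁻: pKₐ(NH₃) ≈ 38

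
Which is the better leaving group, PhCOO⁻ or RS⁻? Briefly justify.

PhCOO⁻

PhCOO⁻ is the better leaving group.
pKₐ(C₆H₅COOH) ≈ 4.2 versus pKₐ(RSH (a thiol)) ≈ 10.5: PhCOO⁻ is the much weaker base.
Aryl carboxylate.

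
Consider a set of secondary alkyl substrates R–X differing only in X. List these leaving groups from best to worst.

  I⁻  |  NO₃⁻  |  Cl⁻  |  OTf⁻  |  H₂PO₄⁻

Leaving-group ability tracks the stability of the departed species; conjugate-acid pKₐ is the usual yardstick (lower pKₐ → better LG).
OTf⁻: pKₐ(CF₃SO₃H (triflic acid)) ≈ -14
I⁻: pKₐ(HI) ≈ -10 — large, highly polarisable; very weak base
Cl⁻: pKₐ(HCl) ≈ -7
NO₃⁻: pKₐ(HNO₃) ≈ -1.3 — resonance-delocalised over three oxygens
H₂PO₄⁻: pKₐ(H₃PO₄) ≈ 2.1

OTf⁻ > I⁻ > Cl⁻ > NO₃⁻ > H₂PO₄⁻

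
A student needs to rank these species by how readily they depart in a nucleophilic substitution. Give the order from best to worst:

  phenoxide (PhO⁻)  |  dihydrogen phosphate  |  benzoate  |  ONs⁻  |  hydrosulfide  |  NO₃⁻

ONs⁻ > NO₃⁻ > dihydrogen phosphate > benzoate > hydrosulfide > phenoxide (PhO⁻)

The more stable X⁻ (or X) is on its own — i.e. the weaker a base it is — the better a leaving group it makes.
ONs⁻: pKₐ(p-O₂NC₆H₄SO₃H) ≈ -3.5
NO₃⁻: pKₐ(HNO₃) ≈ -1.3
dihydrogen phosphate: pKₐ(H₃PO₄) ≈ 2.1
benzoate: pKₐ(C₆H₅COOH) ≈ 4.2
hydrosulfide: pKₐ(H₂S) ≈ 7
phenoxide (PhO⁻): pKₐ(C₆H₅OH (phenol)) ≈ 10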